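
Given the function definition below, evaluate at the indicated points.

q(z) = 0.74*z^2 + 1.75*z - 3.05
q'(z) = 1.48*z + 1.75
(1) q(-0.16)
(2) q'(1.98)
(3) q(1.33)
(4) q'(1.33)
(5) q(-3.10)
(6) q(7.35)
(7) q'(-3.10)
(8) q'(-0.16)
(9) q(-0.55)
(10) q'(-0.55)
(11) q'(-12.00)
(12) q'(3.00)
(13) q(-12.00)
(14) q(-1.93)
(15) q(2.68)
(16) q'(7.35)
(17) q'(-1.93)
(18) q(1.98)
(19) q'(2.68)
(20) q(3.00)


(1) = -3.31
(2) = 4.68
(3) = 0.59
(4) = 3.72
(5) = -1.36
(6) = 49.79
(7) = -2.84
(8) = 1.51
(9) = -3.79
(10) = 0.94
(11) = -16.01
(12) = 6.19
(13) = 82.51
(14) = -3.67
(15) = 6.95
(16) = 12.63
(17) = -1.11
(18) = 3.32
(19) = 5.72
(20) = 8.86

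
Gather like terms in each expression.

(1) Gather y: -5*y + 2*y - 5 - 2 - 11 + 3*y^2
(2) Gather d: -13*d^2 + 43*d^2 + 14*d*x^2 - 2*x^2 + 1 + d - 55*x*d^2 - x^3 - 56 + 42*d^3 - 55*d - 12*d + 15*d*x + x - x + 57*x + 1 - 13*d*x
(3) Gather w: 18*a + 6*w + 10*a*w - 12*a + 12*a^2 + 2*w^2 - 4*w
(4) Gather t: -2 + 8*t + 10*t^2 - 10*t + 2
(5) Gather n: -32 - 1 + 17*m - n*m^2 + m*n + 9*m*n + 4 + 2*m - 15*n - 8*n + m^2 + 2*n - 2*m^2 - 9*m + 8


(1) = 3*y^2 - 3*y - 18
(2) = 42*d^3 + d^2*(30 - 55*x) + d*(14*x^2 + 2*x - 66) - x^3 - 2*x^2 + 57*x - 54
(3) = 12*a^2 + 6*a + 2*w^2 + w*(10*a + 2)
(4) = 10*t^2 - 2*t
(5) = -m^2 + 10*m + n*(-m^2 + 10*m - 21) - 21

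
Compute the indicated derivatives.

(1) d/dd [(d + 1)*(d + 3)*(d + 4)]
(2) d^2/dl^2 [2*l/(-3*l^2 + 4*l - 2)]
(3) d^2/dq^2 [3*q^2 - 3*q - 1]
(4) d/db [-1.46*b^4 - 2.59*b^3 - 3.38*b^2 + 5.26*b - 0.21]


(1) = 3*d^2 + 16*d + 19
(2) = 4*(-4*l*(3*l - 2)^2 + (9*l - 4)*(3*l^2 - 4*l + 2))/(3*l^2 - 4*l + 2)^3
(3) = 6
(4) = -5.84*b^3 - 7.77*b^2 - 6.76*b + 5.26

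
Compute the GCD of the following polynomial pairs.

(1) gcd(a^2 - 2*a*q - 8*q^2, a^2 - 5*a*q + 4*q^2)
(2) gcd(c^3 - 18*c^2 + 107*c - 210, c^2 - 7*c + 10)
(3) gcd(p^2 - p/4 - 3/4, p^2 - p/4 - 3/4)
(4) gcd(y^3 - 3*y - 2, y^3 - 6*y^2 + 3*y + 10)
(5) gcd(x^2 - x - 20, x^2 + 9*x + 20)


(1) = gcd((a - 4*q)*(a + 2*q), (a - 4*q)*(a - q)) = -a + 4*q
(2) = gcd((c - 7)*(c - 6)*(c - 5), (c - 5)*(c - 2)) = c - 5
(3) = p^2 - p/4 - 3/4
(4) = y^2 - y - 2
(5) = x + 4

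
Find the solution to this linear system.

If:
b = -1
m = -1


Then:
b = -1
m = -1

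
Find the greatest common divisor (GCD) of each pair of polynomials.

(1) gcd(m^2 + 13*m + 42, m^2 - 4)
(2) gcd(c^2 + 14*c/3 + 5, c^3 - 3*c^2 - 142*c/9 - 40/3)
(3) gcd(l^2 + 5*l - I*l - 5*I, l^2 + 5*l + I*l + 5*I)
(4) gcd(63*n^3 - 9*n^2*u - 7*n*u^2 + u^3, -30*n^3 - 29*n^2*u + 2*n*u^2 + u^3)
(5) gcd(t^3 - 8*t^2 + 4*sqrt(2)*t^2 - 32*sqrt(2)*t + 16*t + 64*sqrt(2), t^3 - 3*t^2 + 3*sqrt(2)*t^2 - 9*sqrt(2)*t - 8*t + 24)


(1) = 1
(2) = gcd((c + 5/3)*(c + 3), (c - 6)*(c + 4/3)*(c + 5/3)) = c + 5/3
(3) = gcd((l + 5)*(l - I), (l + 5)*(l + I)) = l + 5
(4) = gcd((-7*n + u)*(-3*n + u)*(3*n + u), (-5*n + u)*(n + u)*(6*n + u)) = 1
(5) = gcd((t - 4)^2*(t + 4*sqrt(2)), (t - 3)*(t - sqrt(2))*(t + 4*sqrt(2))) = t + 4*sqrt(2)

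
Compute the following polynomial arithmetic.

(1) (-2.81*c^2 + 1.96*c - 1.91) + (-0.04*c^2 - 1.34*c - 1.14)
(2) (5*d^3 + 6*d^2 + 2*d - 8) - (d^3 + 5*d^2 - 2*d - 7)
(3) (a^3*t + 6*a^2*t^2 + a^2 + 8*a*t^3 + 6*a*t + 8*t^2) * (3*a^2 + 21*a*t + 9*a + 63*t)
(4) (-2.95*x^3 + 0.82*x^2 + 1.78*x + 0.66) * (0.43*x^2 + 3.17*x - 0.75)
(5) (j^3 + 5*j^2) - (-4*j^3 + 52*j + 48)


(1) = -2.85*c^2 + 0.62*c - 3.05
(2) = 4*d^3 + d^2 + 4*d - 1
(3) = 3*a^5*t + 39*a^4*t^2 + 9*a^4*t + 3*a^4 + 150*a^3*t^3 + 117*a^3*t^2 + 39*a^3*t + 9*a^3 + 168*a^2*t^4 + 450*a^2*t^3 + 150*a^2*t^2 + 117*a^2*t + 504*a*t^4 + 168*a*t^3 + 450*a*t^2 + 504*t^3
(4) = -1.2685*x^5 - 8.9989*x^4 + 5.5773*x^3 + 5.3114*x^2 + 0.7572*x - 0.495
(5) = 5*j^3 + 5*j^2 - 52*j - 48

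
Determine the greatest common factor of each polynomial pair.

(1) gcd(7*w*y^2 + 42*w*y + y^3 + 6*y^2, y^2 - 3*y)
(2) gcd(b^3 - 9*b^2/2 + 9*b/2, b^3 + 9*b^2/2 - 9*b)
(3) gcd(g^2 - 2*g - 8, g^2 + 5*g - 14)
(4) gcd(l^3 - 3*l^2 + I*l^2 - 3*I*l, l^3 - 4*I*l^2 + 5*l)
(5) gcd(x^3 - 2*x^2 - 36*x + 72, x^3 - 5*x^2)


(1) = y
(2) = b^2 - 3*b/2
(3) = 1
(4) = gcd(l*(l - 3)*(l + I), l*(l - 5*I)*(l + I)) = l^2 + I*l
(5) = gcd((x - 6)*(x - 2)*(x + 6), x^2*(x - 5)) = 1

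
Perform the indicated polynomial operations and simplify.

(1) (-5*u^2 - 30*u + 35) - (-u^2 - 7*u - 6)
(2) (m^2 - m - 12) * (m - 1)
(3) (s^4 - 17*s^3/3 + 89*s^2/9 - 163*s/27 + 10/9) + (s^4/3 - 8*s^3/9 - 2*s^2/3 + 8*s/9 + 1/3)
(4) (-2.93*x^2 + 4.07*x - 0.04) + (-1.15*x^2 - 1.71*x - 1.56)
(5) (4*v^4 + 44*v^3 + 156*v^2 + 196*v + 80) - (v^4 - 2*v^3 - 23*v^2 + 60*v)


(1) = -4*u^2 - 23*u + 41
(2) = m^3 - 2*m^2 - 11*m + 12
(3) = 4*s^4/3 - 59*s^3/9 + 83*s^2/9 - 139*s/27 + 13/9
(4) = -4.08*x^2 + 2.36*x - 1.6
(5) = 3*v^4 + 46*v^3 + 179*v^2 + 136*v + 80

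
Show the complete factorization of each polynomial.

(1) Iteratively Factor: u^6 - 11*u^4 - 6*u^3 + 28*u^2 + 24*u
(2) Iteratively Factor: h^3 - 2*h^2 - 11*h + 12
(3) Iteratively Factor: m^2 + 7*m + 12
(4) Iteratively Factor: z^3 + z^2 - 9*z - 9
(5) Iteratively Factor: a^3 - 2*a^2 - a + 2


(1) = (u - 2)*(u^5 + 2*u^4 - 7*u^3 - 20*u^2 - 12*u) = (u - 2)*(u + 1)*(u^4 + u^3 - 8*u^2 - 12*u) = (u - 2)*(u + 1)*(u + 2)*(u^3 - u^2 - 6*u) = (u - 2)*(u + 1)*(u + 2)^2*(u^2 - 3*u) = (u - 3)*(u - 2)*(u + 1)*(u + 2)^2*(u)
(2) = (h - 1)*(h^2 - h - 12) = (h - 4)*(h - 1)*(h + 3)
(3) = (m + 4)*(m + 3)
(4) = (z + 1)*(z^2 - 9) = (z + 1)*(z + 3)*(z - 3)
(5) = (a - 2)*(a^2 - 1) = (a - 2)*(a + 1)*(a - 1)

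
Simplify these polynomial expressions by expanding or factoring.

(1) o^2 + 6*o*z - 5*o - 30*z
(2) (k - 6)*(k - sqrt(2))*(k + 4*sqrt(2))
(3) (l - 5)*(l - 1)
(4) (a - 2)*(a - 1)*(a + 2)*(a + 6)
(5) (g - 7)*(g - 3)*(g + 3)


(1) = (o - 5)*(o + 6*z)
(2) = k^3 - 6*k^2 + 3*sqrt(2)*k^2 - 18*sqrt(2)*k - 8*k + 48
(3) = l^2 - 6*l + 5
(4) = a^4 + 5*a^3 - 10*a^2 - 20*a + 24
(5) = g^3 - 7*g^2 - 9*g + 63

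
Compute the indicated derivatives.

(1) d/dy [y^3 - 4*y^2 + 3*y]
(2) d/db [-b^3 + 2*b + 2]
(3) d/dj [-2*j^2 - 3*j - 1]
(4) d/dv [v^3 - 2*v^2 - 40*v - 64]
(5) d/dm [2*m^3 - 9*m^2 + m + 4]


(1) = 3*y^2 - 8*y + 3
(2) = 2 - 3*b^2
(3) = -4*j - 3
(4) = 3*v^2 - 4*v - 40
(5) = 6*m^2 - 18*m + 1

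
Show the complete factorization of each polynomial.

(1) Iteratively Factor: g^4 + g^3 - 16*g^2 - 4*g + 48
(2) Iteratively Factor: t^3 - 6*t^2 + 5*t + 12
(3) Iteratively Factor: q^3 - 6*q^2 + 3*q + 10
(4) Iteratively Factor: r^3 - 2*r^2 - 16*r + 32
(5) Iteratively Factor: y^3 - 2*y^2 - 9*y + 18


(1) = (g - 3)*(g^3 + 4*g^2 - 4*g - 16) = (g - 3)*(g + 2)*(g^2 + 2*g - 8) = (g - 3)*(g + 2)*(g + 4)*(g - 2)
(2) = (t - 3)*(t^2 - 3*t - 4) = (t - 4)*(t - 3)*(t + 1)
(3) = (q - 5)*(q^2 - q - 2) = (q - 5)*(q - 2)*(q + 1)
(4) = (r - 2)*(r^2 - 16) = (r - 4)*(r - 2)*(r + 4)
(5) = (y + 3)*(y^2 - 5*y + 6) = (y - 3)*(y + 3)*(y - 2)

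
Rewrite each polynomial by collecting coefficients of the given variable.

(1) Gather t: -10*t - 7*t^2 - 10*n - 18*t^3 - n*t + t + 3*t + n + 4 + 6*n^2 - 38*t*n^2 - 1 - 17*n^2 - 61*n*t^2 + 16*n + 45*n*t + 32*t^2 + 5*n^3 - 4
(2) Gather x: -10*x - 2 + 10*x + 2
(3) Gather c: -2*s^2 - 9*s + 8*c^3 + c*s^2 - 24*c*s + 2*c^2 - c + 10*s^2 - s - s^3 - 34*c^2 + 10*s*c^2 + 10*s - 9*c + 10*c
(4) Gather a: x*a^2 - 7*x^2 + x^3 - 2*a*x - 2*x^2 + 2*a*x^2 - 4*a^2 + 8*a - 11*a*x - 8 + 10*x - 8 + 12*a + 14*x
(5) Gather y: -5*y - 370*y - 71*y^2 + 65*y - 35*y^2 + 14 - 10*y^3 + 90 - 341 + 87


(1) = 5*n^3 - 11*n^2 + 7*n - 18*t^3 + t^2*(25 - 61*n) + t*(-38*n^2 + 44*n - 6) - 1
(2) = 0
(3) = 8*c^3 + c^2*(10*s - 32) + c*(s^2 - 24*s) - s^3 + 8*s^2
(4) = a^2*(x - 4) + a*(2*x^2 - 13*x + 20) + x^3 - 9*x^2 + 24*x - 16
(5) = -10*y^3 - 106*y^2 - 310*y - 150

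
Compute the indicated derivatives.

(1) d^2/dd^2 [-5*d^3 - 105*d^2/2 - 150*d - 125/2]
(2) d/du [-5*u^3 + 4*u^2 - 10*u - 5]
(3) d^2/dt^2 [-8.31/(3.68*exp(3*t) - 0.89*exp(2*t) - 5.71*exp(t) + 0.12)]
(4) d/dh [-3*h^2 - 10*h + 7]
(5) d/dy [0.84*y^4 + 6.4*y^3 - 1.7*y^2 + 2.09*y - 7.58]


(1) = -30*d - 105
(2) = -15*u^2 + 8*u - 10
(3) = (-8.31*(-22.08*exp(2*t) + 3.56*exp(t) + 11.42)*(-11.04*exp(2*t) + 1.78*exp(t) + 5.71)*exp(t) + (275.2272*exp(2*t) - 29.5836*exp(t) - 47.4501)*(3.68*exp(3*t) - 0.89*exp(2*t) - 5.71*exp(t) + 0.12))*exp(t)/(3.68*exp(3*t) - 0.89*exp(2*t) - 5.71*exp(t) + 0.12)^3
(4) = -6*h - 10
(5) = 3.36*y^3 + 19.2*y^2 - 3.4*y + 2.09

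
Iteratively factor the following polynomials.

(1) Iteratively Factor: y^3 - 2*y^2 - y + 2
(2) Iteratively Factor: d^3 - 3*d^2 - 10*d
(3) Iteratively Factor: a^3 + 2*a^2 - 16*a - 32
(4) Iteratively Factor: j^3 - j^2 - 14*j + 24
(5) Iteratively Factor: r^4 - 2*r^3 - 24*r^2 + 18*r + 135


(1) = (y - 1)*(y^2 - y - 2) = (y - 1)*(y + 1)*(y - 2)
(2) = (d - 5)*(d^2 + 2*d) = d*(d - 5)*(d + 2)
(3) = (a - 4)*(a^2 + 6*a + 8) = (a - 4)*(a + 4)*(a + 2)
(4) = (j - 3)*(j^2 + 2*j - 8) = (j - 3)*(j - 2)*(j + 4)
(5) = (r - 3)*(r^3 + r^2 - 21*r - 45) = (r - 3)*(r + 3)*(r^2 - 2*r - 15) = (r - 3)*(r + 3)^2*(r - 5)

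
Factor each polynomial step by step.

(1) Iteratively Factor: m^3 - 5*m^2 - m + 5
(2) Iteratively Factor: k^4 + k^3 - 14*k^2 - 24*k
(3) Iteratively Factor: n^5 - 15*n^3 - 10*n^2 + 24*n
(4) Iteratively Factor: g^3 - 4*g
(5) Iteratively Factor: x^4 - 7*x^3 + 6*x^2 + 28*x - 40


(1) = (m + 1)*(m^2 - 6*m + 5) = (m - 5)*(m + 1)*(m - 1)
(2) = (k + 3)*(k^3 - 2*k^2 - 8*k) = (k + 2)*(k + 3)*(k^2 - 4*k) = (k - 4)*(k + 2)*(k + 3)*(k)
(3) = (n - 1)*(n^4 + n^3 - 14*n^2 - 24*n) = (n - 1)*(n + 2)*(n^3 - n^2 - 12*n) = (n - 1)*(n + 2)*(n + 3)*(n^2 - 4*n) = n*(n - 1)*(n + 2)*(n + 3)*(n - 4)
(4) = (g + 2)*(g^2 - 2*g) = (g - 2)*(g + 2)*(g)
(5) = (x - 2)*(x^3 - 5*x^2 - 4*x + 20) = (x - 2)^2*(x^2 - 3*x - 10) = (x - 2)^2*(x + 2)*(x - 5)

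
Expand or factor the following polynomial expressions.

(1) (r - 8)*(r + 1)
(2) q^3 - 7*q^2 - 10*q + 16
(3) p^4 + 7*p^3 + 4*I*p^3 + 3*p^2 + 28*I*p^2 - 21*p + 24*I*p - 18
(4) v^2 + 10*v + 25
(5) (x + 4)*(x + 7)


(1) = r^2 - 7*r - 8
(2) = (q - 8)*(q - 1)*(q + 2)
(3) = (p + 6)*(p + 3*I)*(-I*p + 1)*(I*p + I)
(4) = (v + 5)^2
(5) = x^2 + 11*x + 28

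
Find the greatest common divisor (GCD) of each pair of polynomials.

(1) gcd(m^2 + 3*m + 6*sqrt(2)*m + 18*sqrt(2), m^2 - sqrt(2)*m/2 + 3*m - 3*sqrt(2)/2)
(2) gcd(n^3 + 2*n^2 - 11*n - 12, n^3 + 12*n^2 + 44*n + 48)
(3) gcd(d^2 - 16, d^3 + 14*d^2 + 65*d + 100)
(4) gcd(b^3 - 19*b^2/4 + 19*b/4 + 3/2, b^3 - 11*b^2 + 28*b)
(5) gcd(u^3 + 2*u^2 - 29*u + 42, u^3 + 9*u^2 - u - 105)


(1) = gcd((m + 3)*(m + 6*sqrt(2)), (m + 3)*(m - sqrt(2)/2)) = m + 3
(2) = gcd((n - 3)*(n + 1)*(n + 4), (n + 2)*(n + 4)*(n + 6)) = n + 4
(3) = d + 4
(4) = 1
(5) = u^2 + 4*u - 21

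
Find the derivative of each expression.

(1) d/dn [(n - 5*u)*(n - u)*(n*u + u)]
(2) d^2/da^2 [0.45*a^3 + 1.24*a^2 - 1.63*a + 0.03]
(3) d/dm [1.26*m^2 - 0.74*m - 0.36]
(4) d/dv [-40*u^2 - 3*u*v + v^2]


(1) = u*(3*n^2 - 12*n*u + 2*n + 5*u^2 - 6*u)
(2) = 2.7*a + 2.48
(3) = 2.52*m - 0.74
(4) = -3*u + 2*v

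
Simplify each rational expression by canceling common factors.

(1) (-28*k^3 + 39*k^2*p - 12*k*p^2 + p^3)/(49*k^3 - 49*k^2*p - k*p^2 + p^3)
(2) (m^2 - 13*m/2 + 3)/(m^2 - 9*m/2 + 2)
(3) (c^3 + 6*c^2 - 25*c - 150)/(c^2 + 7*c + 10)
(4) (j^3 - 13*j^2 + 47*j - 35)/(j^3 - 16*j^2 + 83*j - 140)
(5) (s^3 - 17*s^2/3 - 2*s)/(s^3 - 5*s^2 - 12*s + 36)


(1) = (-4*k + p)/(7*k + p)
(2) = (m - 6)/(m - 4)
(3) = (c^2 + c - 30)/(c + 2)
(4) = (j - 1)/(j - 4)
(5) = (3*s^2 + s)/(3*s^2 + 3*s - 18)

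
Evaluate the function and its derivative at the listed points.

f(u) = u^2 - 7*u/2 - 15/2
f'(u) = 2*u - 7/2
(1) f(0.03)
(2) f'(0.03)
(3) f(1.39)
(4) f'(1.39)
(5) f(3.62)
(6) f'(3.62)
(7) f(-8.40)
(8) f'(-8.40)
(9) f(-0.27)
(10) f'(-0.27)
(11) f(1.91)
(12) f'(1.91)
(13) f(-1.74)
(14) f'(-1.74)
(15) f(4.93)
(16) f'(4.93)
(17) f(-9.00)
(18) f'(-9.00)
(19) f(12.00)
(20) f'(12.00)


(1) = -7.60
(2) = -3.44
(3) = -10.43
(4) = -0.72
(5) = -7.07
(6) = 3.74
(7) = 92.46
(8) = -20.30
(9) = -6.48
(10) = -4.04
(11) = -10.54
(12) = 0.32
(13) = 1.62
(14) = -6.98
(15) = -0.45
(16) = 6.36
(17) = 105.00
(18) = -21.50
(19) = 94.50
(20) = 20.50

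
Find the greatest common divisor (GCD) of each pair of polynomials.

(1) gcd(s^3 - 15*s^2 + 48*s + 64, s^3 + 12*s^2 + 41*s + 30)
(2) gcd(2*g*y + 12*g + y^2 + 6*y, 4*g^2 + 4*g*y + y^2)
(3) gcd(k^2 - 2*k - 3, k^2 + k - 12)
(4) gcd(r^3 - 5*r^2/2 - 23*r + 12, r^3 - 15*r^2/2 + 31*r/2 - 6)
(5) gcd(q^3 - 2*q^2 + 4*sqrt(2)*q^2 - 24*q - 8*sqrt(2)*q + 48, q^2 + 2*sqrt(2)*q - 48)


(1) = s + 1
(2) = 2*g + y
(3) = gcd((k - 3)*(k + 1), (k - 3)*(k + 4)) = k - 3
(4) = gcd((r - 6)*(r - 1/2)*(r + 4), (r - 4)*(r - 3)*(r - 1/2)) = r - 1/2
(5) = gcd((q - 2)*(q - 2*sqrt(2))*(q + 6*sqrt(2)), (q - 4*sqrt(2))*(q + 6*sqrt(2))) = q + 6*sqrt(2)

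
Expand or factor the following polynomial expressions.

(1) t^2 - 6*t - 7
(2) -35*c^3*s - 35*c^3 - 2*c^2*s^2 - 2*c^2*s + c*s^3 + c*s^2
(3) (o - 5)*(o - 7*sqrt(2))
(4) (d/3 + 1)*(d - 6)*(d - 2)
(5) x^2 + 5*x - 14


(1) = (t - 7)*(t + 1)
(2) = (-7*c + s)*(5*c + s)*(c*s + c)
(3) = o^2 - 7*sqrt(2)*o - 5*o + 35*sqrt(2)
(4) = d^3/3 - 5*d^2/3 - 4*d + 12
(5) = (x - 2)*(x + 7)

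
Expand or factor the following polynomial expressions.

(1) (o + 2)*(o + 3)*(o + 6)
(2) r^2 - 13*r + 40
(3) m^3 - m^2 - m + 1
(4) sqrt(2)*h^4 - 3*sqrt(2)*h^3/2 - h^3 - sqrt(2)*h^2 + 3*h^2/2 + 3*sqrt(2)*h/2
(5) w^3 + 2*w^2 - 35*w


(1) = o^3 + 11*o^2 + 36*o + 36
(2) = (r - 8)*(r - 5)
(3) = (m - 1)^2*(m + 1)
(4) = h*(h - 3/2)*(h - sqrt(2))*(sqrt(2)*h + 1)
(5) = w*(w - 5)*(w + 7)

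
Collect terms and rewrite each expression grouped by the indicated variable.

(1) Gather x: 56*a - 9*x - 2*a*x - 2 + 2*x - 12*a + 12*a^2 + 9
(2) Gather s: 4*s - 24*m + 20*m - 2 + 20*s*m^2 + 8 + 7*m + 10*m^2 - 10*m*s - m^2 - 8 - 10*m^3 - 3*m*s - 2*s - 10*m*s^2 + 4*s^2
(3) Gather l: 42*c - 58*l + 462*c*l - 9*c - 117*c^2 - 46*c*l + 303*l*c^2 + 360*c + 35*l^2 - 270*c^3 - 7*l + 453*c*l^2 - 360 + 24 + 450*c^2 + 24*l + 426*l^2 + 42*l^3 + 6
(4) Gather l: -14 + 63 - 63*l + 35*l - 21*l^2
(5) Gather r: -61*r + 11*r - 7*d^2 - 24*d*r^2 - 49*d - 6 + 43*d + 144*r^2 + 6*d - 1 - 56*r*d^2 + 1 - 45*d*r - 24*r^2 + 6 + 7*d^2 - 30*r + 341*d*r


(1) = 12*a^2 + 44*a + x*(-2*a - 7) + 7
(2) = -10*m^3 + 9*m^2 + 3*m + s^2*(4 - 10*m) + s*(20*m^2 - 13*m + 2) - 2
(3) = -270*c^3 + 333*c^2 + 393*c + 42*l^3 + l^2*(453*c + 461) + l*(303*c^2 + 416*c - 41) - 330
(4) = -21*l^2 - 28*l + 49
(5) = r^2*(120 - 24*d) + r*(-56*d^2 + 296*d - 80)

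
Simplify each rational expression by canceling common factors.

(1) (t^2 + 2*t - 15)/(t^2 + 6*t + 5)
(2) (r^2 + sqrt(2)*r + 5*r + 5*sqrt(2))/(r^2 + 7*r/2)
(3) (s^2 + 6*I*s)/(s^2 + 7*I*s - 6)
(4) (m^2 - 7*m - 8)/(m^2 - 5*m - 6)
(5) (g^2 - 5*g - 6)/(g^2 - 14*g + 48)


(1) = (t - 3)/(t + 1)
(2) = (2*r^2 + r*(2*sqrt(2) + 10) + 10*sqrt(2))/(2*r^2 + 7*r)
(3) = s/(s + I)
(4) = (m - 8)/(m - 6)
(5) = (g + 1)/(g - 8)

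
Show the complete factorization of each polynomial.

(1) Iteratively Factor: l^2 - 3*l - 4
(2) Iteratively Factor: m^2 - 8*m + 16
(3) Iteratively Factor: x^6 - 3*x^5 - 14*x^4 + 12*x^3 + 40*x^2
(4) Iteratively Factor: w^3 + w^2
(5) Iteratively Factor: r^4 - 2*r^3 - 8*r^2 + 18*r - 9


(1) = (l + 1)*(l - 4)
(2) = (m - 4)*(m - 4)
(3) = (x)*(x^5 - 3*x^4 - 14*x^3 + 12*x^2 + 40*x) = x*(x - 2)*(x^4 - x^3 - 16*x^2 - 20*x) = x*(x - 2)*(x + 2)*(x^3 - 3*x^2 - 10*x) = x*(x - 2)*(x + 2)^2*(x^2 - 5*x) = x*(x - 5)*(x - 2)*(x + 2)^2*(x)
(4) = (w + 1)*(w^2) = w*(w + 1)*(w)
(5) = (r - 1)*(r^3 - r^2 - 9*r + 9) = (r - 3)*(r - 1)*(r^2 + 2*r - 3) = (r - 3)*(r - 1)*(r + 3)*(r - 1)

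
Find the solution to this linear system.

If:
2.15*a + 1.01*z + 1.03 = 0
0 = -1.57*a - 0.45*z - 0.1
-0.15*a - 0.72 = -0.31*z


Then:
No Solution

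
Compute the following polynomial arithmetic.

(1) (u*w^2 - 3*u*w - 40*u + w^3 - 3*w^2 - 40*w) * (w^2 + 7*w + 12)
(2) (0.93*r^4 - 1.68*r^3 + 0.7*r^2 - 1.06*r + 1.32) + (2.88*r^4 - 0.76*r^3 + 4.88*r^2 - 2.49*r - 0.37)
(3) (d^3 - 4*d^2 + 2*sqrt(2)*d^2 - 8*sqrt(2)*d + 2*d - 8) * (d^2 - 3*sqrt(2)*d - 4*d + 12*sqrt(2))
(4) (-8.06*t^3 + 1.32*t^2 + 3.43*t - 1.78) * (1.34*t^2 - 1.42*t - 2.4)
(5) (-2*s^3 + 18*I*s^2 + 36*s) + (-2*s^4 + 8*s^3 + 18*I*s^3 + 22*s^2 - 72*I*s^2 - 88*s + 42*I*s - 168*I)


(1) = u*w^4 + 4*u*w^3 - 49*u*w^2 - 316*u*w - 480*u + w^5 + 4*w^4 - 49*w^3 - 316*w^2 - 480*w
(2) = 3.81*r^4 - 2.44*r^3 + 5.58*r^2 - 3.55*r + 0.95
(3) = d^5 - 8*d^4 - sqrt(2)*d^4 + 6*d^3 + 8*sqrt(2)*d^3 - 22*sqrt(2)*d^2 + 80*d^2 - 160*d + 48*sqrt(2)*d - 96*sqrt(2)
(4) = -10.8004*t^5 + 13.214*t^4 + 22.0658*t^3 - 10.4238*t^2 - 5.7044*t + 4.272
(5) = -2*s^4 + 6*s^3 + 18*I*s^3 + 22*s^2 - 54*I*s^2 - 52*s + 42*I*s - 168*I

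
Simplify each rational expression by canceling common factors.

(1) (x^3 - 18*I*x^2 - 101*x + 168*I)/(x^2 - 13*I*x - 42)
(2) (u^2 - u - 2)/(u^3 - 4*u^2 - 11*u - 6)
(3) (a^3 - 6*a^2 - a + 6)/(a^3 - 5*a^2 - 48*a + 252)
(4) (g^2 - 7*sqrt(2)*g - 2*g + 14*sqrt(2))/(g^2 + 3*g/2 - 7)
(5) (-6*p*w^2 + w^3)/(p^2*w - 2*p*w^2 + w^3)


(1) = (x^2 - 11*I*x - 24)/(x - 6*I)
(2) = (u - 2)/(u^2 - 5*u - 6)
(3) = (a^2 - 1)/(a^2 + a - 42)
(4) = (2*g - 14*sqrt(2))/(2*g + 7)
(5) = (-6*p*w + w^2)/(p^2 - 2*p*w + w^2)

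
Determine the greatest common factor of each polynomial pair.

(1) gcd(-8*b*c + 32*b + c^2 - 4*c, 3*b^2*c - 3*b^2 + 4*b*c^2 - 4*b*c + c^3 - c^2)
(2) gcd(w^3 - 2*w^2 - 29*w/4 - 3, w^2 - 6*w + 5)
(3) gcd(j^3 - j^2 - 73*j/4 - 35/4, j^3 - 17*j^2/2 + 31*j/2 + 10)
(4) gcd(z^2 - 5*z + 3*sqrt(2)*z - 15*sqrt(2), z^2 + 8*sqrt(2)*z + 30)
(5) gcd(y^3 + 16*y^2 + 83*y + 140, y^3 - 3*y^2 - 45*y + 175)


(1) = 1
(2) = 1
(3) = gcd((j - 5)*(j + 1/2)*(j + 7/2), (j - 5)*(j - 4)*(j + 1/2)) = j^2 - 9*j/2 - 5/2
(4) = z + 3*sqrt(2)
(5) = gcd((y + 4)*(y + 5)*(y + 7), (y - 5)^2*(y + 7)) = y + 7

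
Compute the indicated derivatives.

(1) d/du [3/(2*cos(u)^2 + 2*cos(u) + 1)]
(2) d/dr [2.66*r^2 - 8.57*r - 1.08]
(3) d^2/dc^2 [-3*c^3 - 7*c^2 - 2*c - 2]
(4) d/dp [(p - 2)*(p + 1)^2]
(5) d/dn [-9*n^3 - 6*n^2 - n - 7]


(1) = 6*(sin(u) + sin(2*u))/(2*cos(u) + cos(2*u) + 2)^2
(2) = 5.32*r - 8.57
(3) = -18*c - 14
(4) = 3*p^2 - 3
(5) = -27*n^2 - 12*n - 1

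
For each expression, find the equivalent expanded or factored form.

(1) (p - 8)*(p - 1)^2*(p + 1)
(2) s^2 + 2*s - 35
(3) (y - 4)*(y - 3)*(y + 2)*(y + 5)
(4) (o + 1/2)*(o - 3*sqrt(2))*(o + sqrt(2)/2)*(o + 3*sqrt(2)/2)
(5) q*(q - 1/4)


(1) = p^4 - 9*p^3 + 7*p^2 + 9*p - 8
(2) = (s - 5)*(s + 7)
(3) = y^4 - 27*y^2 + 14*y + 120
(4) = o^4 - sqrt(2)*o^3 + o^3/2 - 21*o^2/2 - sqrt(2)*o^2/2 - 9*sqrt(2)*o/2 - 21*o/4 - 9*sqrt(2)/4
(5) = q^2 - q/4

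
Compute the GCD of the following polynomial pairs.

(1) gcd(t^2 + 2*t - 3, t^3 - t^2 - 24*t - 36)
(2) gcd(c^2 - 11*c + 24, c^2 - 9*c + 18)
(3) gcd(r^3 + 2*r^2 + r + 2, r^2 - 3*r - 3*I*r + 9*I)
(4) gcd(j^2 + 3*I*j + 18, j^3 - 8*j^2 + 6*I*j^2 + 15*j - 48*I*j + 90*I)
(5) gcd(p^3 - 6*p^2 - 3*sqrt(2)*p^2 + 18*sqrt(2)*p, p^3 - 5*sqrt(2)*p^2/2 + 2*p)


(1) = gcd((t - 1)*(t + 3), (t - 6)*(t + 2)*(t + 3)) = t + 3
(2) = gcd((c - 8)*(c - 3), (c - 6)*(c - 3)) = c - 3
(3) = gcd((r + 2)*(r - I)*(r + I), (r - 3)*(r - 3*I)) = 1
(4) = j + 6*I
(5) = p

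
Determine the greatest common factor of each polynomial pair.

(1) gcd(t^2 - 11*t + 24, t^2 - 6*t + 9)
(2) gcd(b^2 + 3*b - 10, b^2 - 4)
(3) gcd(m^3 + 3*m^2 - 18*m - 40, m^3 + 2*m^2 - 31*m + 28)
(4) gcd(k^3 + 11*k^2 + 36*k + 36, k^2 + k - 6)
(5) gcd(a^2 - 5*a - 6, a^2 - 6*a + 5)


(1) = gcd((t - 8)*(t - 3), (t - 3)^2) = t - 3
(2) = gcd((b - 2)*(b + 5), (b - 2)*(b + 2)) = b - 2
(3) = m - 4
(4) = k + 3
(5) = 1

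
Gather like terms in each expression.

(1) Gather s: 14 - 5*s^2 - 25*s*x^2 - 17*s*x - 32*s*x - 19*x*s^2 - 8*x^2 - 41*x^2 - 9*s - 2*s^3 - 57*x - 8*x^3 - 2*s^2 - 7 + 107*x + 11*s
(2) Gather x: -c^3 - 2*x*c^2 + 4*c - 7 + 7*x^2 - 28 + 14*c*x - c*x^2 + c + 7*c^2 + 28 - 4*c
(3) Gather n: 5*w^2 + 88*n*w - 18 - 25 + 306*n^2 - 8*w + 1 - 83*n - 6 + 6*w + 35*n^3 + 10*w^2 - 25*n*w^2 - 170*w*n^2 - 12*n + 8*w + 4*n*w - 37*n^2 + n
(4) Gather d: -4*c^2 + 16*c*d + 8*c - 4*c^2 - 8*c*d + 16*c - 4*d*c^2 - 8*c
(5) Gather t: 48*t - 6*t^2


(1) = -2*s^3 + s^2*(-19*x - 7) + s*(-25*x^2 - 49*x + 2) - 8*x^3 - 49*x^2 + 50*x + 7
(2) = -c^3 + 7*c^2 + c + x^2*(7 - c) + x*(-2*c^2 + 14*c) - 7
(3) = 35*n^3 + n^2*(269 - 170*w) + n*(-25*w^2 + 92*w - 94) + 15*w^2 + 6*w - 48
(4) = -8*c^2 + 16*c + d*(-4*c^2 + 8*c)
(5) = -6*t^2 + 48*t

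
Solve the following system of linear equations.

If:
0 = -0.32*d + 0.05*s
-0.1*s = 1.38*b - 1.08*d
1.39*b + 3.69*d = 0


Then:
b = 0.00
d = 0.00
s = 0.00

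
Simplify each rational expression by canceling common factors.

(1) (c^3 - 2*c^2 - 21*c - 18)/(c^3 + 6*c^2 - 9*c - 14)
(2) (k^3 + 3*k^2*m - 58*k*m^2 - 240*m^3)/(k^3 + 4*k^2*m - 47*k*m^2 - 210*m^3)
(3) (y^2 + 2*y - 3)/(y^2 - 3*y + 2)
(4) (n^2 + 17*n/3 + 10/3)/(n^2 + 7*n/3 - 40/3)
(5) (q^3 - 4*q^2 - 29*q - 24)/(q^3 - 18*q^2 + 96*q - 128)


(1) = (c^2 - 3*c - 18)/(c^2 + 5*c - 14)
(2) = (k - 8*m)/(k - 7*m)
(3) = (y + 3)/(y - 2)
(4) = (3*n + 2)/(3*n - 8)
(5) = (q^2 + 4*q + 3)/(q^2 - 10*q + 16)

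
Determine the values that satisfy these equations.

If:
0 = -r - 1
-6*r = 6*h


Then:
h = 1
r = -1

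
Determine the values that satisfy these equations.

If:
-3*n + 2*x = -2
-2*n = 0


Then:
n = 0
x = -1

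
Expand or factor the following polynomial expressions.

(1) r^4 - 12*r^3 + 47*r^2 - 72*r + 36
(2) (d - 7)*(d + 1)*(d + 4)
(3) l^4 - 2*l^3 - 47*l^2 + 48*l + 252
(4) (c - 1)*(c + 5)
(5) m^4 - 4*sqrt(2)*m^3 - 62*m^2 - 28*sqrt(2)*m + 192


(1) = (r - 6)*(r - 3)*(r - 2)*(r - 1)
(2) = d^3 - 2*d^2 - 31*d - 28
(3) = (l - 7)*(l - 3)*(l + 2)*(l + 6)
(4) = c^2 + 4*c - 5
(5) = (m - 8*sqrt(2))*(m - sqrt(2))*(m + 2*sqrt(2))*(m + 3*sqrt(2))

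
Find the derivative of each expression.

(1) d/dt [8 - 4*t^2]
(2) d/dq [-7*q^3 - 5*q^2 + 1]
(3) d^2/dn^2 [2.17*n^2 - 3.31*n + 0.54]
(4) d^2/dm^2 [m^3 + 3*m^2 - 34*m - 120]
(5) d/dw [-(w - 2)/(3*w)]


(1) = -8*t
(2) = q*(-21*q - 10)
(3) = 4.34000000000000
(4) = 6*m + 6
(5) = -2/(3*w^2)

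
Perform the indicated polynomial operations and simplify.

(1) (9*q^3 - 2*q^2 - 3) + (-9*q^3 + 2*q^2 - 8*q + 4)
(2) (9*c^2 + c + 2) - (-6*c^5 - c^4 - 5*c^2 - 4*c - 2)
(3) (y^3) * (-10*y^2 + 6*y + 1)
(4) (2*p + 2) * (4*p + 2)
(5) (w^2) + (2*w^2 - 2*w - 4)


(1) = 1 - 8*q
(2) = 6*c^5 + c^4 + 14*c^2 + 5*c + 4
(3) = -10*y^5 + 6*y^4 + y^3
(4) = 8*p^2 + 12*p + 4
(5) = 3*w^2 - 2*w - 4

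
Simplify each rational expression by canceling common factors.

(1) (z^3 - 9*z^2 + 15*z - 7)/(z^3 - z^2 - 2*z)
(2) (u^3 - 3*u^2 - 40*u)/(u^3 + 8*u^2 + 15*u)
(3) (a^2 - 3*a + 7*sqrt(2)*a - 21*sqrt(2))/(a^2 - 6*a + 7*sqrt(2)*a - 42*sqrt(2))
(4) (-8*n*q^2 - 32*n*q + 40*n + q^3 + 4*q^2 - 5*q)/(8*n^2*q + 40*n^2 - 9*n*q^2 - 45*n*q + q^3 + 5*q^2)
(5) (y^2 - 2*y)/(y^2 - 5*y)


(1) = (z^3 - 9*z^2 + 15*z - 7)/(z^3 - z^2 - 2*z)
(2) = (u - 8)/(u + 3)
(3) = (a - 3)/(a - 6)
(4) = (q - 1)/(-n + q)
(5) = (y - 2)/(y - 5)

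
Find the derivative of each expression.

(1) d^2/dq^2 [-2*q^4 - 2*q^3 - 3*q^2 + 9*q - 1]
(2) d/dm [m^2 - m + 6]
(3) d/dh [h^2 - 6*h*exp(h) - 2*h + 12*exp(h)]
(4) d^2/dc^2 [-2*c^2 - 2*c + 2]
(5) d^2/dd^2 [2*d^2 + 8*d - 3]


(1) = -24*q^2 - 12*q - 6
(2) = 2*m - 1
(3) = -6*h*exp(h) + 2*h + 6*exp(h) - 2
(4) = -4
(5) = 4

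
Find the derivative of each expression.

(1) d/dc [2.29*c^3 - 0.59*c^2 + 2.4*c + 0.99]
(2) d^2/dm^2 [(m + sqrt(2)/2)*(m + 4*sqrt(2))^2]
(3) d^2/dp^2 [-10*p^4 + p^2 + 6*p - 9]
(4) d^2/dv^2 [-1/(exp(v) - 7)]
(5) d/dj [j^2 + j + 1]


(1) = 6.87*c^2 - 1.18*c + 2.4
(2) = 6*m + 17*sqrt(2)
(3) = 2 - 120*p^2
(4) = (-exp(v) - 7)*exp(v)/(exp(v) - 7)^3
(5) = 2*j + 1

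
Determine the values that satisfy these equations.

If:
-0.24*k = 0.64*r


Then:
k = -2.66666666666667*r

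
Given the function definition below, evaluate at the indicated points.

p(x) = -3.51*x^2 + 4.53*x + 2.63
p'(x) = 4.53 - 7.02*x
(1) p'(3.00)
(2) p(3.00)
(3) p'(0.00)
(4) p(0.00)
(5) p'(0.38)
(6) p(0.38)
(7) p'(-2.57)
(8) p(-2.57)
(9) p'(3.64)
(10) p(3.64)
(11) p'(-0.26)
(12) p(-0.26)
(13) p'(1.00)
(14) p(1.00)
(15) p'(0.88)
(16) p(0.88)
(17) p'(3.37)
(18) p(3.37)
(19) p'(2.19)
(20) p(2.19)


(1) = -16.53
(2) = -15.37
(3) = 4.53
(4) = 2.63
(5) = 1.86
(6) = 3.84
(7) = 22.57
(8) = -32.20
(9) = -21.02
(10) = -27.39
(11) = 6.36
(12) = 1.21
(13) = -2.49
(14) = 3.65
(15) = -1.65
(16) = 3.90
(17) = -19.13
(18) = -21.97
(19) = -10.84
(20) = -4.28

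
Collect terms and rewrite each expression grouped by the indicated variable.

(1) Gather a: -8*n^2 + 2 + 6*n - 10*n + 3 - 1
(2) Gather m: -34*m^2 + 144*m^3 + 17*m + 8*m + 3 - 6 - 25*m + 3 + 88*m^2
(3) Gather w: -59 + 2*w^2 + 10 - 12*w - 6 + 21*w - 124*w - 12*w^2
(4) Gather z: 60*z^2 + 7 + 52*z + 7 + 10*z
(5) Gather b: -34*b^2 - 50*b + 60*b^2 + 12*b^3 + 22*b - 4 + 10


(1) = -8*n^2 - 4*n + 4
(2) = 144*m^3 + 54*m^2
(3) = -10*w^2 - 115*w - 55
(4) = 60*z^2 + 62*z + 14
(5) = 12*b^3 + 26*b^2 - 28*b + 6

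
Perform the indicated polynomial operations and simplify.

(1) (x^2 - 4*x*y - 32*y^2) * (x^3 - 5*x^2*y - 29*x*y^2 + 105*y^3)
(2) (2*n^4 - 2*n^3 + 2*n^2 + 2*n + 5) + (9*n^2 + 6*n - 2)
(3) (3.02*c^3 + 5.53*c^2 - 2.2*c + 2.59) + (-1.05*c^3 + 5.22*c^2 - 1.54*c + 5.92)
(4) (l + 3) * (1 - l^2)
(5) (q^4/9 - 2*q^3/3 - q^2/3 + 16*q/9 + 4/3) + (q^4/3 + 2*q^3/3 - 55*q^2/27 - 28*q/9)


(1) = x^5 - 9*x^4*y - 41*x^3*y^2 + 381*x^2*y^3 + 508*x*y^4 - 3360*y^5
(2) = 2*n^4 - 2*n^3 + 11*n^2 + 8*n + 3
(3) = 1.97*c^3 + 10.75*c^2 - 3.74*c + 8.51
(4) = -l^3 - 3*l^2 + l + 3
(5) = 4*q^4/9 - 64*q^2/27 - 4*q/3 + 4/3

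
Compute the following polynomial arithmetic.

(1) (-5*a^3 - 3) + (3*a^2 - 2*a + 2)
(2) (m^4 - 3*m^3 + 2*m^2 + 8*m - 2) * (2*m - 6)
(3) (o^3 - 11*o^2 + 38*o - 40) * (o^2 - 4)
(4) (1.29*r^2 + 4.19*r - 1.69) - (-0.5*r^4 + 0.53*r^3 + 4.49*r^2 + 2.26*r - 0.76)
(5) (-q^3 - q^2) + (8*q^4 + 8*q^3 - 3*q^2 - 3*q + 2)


(1) = -5*a^3 + 3*a^2 - 2*a - 1
(2) = 2*m^5 - 12*m^4 + 22*m^3 + 4*m^2 - 52*m + 12
(3) = o^5 - 11*o^4 + 34*o^3 + 4*o^2 - 152*o + 160
(4) = 0.5*r^4 - 0.53*r^3 - 3.2*r^2 + 1.93*r - 0.93
(5) = 8*q^4 + 7*q^3 - 4*q^2 - 3*q + 2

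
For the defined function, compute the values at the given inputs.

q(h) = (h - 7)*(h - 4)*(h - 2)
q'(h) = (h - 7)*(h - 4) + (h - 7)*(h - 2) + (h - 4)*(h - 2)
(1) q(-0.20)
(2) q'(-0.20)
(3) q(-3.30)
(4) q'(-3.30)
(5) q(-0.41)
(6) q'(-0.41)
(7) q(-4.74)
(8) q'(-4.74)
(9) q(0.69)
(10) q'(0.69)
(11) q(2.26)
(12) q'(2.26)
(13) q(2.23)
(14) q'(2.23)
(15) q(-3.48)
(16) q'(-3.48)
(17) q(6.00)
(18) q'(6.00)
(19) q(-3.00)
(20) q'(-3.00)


(1) = -66.53
(2) = 55.32
(3) = -398.51
(4) = 168.47
(5) = -78.75
(6) = 61.16
(7) = -691.58
(8) = 240.64
(9) = -27.36
(10) = 33.49
(11) = 2.14
(12) = 6.56
(13) = 1.94
(14) = 6.94
(15) = -429.58
(16) = 176.81
(17) = -8.00
(18) = 2.00
(19) = -350.00
(20) = 155.00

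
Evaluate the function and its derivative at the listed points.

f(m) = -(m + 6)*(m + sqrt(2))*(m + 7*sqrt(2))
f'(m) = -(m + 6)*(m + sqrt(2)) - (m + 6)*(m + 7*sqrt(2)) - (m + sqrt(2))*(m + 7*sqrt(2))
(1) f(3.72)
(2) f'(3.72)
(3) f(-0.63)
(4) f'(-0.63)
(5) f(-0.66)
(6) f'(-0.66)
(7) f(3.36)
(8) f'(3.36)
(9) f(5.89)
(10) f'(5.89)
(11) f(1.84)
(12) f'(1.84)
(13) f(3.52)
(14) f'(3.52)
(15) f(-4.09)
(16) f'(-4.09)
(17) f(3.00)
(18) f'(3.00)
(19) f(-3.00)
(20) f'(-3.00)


(1) = -679.67
(2) = -252.21
(3) = -39.04
(4) = -61.26
(5) = -37.21
(6) = -60.33
(7) = -592.52
(8) = -232.10
(9) = -1371.27
(10) = -389.91
(11) = -299.51
(12) = -155.75
(13) = -630.36
(14) = -240.94
(15) = 29.69
(16) = 9.56
(17) = -512.47
(18) = -212.76
(19) = 32.82
(20) = -5.00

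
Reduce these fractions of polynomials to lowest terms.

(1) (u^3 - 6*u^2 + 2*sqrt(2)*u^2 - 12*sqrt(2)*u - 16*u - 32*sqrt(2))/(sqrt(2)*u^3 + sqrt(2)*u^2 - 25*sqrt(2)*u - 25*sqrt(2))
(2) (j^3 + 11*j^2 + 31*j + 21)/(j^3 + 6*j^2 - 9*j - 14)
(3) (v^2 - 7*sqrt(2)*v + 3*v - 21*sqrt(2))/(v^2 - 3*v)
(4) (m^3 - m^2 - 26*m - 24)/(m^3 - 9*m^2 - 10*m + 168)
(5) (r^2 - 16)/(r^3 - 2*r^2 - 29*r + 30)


(1) = (sqrt(2)*u^3 + u^2*(4 - 6*sqrt(2)) + u*(-24 - 16*sqrt(2)) - 64)/(2*u^3 + 2*u^2 - 50*u - 50)
(2) = (j + 3)/(j - 2)
(3) = (v^2 + v*(3 - 7*sqrt(2)) - 21*sqrt(2))/(v^2 - 3*v)
(4) = (m + 1)/(m - 7)
(5) = (r^2 - 16)/(r^3 - 2*r^2 - 29*r + 30)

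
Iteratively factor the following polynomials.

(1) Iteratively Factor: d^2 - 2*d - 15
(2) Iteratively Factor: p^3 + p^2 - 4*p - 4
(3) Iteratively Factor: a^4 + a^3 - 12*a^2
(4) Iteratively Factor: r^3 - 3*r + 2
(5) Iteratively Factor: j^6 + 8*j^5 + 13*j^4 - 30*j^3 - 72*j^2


(1) = (d + 3)*(d - 5)
(2) = (p - 2)*(p^2 + 3*p + 2) = (p - 2)*(p + 1)*(p + 2)
(3) = (a)*(a^3 + a^2 - 12*a) = a*(a - 3)*(a^2 + 4*a) = a*(a - 3)*(a + 4)*(a)
(4) = (r - 1)*(r^2 + r - 2) = (r - 1)*(r + 2)*(r - 1)
(5) = (j + 3)*(j^5 + 5*j^4 - 2*j^3 - 24*j^2) = (j + 3)^2*(j^4 + 2*j^3 - 8*j^2) = j*(j + 3)^2*(j^3 + 2*j^2 - 8*j) = j*(j + 3)^2*(j + 4)*(j^2 - 2*j) = j^2*(j + 3)^2*(j + 4)*(j - 2)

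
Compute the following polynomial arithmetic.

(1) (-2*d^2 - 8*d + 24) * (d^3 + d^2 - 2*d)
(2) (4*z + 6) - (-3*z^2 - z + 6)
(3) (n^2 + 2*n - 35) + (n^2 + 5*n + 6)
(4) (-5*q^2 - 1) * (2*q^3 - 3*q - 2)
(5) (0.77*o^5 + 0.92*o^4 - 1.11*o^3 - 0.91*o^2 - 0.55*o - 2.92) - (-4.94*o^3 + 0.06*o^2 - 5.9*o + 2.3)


(1) = -2*d^5 - 10*d^4 + 20*d^3 + 40*d^2 - 48*d
(2) = 3*z^2 + 5*z
(3) = 2*n^2 + 7*n - 29
(4) = -10*q^5 + 13*q^3 + 10*q^2 + 3*q + 2
(5) = 0.77*o^5 + 0.92*o^4 + 3.83*o^3 - 0.97*o^2 + 5.35*o - 5.22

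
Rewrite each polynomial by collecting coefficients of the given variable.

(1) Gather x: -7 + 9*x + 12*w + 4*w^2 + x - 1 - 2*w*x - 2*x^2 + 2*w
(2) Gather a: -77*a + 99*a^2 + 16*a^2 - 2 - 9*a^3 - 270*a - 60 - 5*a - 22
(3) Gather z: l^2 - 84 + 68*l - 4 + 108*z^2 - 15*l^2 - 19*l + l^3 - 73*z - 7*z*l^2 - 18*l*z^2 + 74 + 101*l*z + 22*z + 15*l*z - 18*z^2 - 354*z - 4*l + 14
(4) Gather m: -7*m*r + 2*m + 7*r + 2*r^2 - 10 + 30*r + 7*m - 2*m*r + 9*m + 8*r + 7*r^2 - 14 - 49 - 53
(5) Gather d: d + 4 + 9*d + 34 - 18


(1) = 4*w^2 + 14*w - 2*x^2 + x*(10 - 2*w) - 8
(2) = -9*a^3 + 115*a^2 - 352*a - 84
(3) = l^3 - 14*l^2 + 45*l + z^2*(90 - 18*l) + z*(-7*l^2 + 116*l - 405)
(4) = m*(18 - 9*r) + 9*r^2 + 45*r - 126
(5) = 10*d + 20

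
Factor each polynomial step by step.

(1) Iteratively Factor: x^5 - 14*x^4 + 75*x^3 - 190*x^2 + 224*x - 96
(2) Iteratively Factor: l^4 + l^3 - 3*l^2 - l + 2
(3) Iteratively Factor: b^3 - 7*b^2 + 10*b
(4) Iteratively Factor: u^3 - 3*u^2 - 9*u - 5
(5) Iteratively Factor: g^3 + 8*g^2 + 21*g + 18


(1) = (x - 1)*(x^4 - 13*x^3 + 62*x^2 - 128*x + 96) = (x - 4)*(x - 1)*(x^3 - 9*x^2 + 26*x - 24) = (x - 4)*(x - 3)*(x - 1)*(x^2 - 6*x + 8) = (x - 4)^2*(x - 3)*(x - 1)*(x - 2)
(2) = (l - 1)*(l^3 + 2*l^2 - l - 2) = (l - 1)*(l + 1)*(l^2 + l - 2) = (l - 1)^2*(l + 1)*(l + 2)
(3) = (b - 5)*(b^2 - 2*b) = b*(b - 5)*(b - 2)
(4) = (u + 1)*(u^2 - 4*u - 5) = (u - 5)*(u + 1)*(u + 1)
(5) = (g + 2)*(g^2 + 6*g + 9) = (g + 2)*(g + 3)*(g + 3)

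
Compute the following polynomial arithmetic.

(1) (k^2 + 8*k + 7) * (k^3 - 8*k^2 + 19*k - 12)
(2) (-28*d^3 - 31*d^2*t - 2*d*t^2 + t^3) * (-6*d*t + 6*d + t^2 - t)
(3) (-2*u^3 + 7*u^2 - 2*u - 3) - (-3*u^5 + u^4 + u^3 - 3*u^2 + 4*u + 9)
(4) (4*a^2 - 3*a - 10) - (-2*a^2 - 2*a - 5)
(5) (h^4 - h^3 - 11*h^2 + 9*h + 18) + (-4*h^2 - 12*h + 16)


(1) = k^5 - 38*k^3 + 84*k^2 + 37*k - 84
(2) = 168*d^4*t - 168*d^4 + 158*d^3*t^2 - 158*d^3*t - 19*d^2*t^3 + 19*d^2*t^2 - 8*d*t^4 + 8*d*t^3 + t^5 - t^4
(3) = 3*u^5 - u^4 - 3*u^3 + 10*u^2 - 6*u - 12
(4) = 6*a^2 - a - 5
(5) = h^4 - h^3 - 15*h^2 - 3*h + 34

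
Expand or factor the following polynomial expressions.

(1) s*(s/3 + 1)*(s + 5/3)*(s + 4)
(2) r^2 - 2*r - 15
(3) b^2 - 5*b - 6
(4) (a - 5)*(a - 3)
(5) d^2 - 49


(1) = s^4/3 + 26*s^3/9 + 71*s^2/9 + 20*s/3
(2) = (r - 5)*(r + 3)
(3) = (b - 6)*(b + 1)
(4) = a^2 - 8*a + 15
(5) = (d - 7)*(d + 7)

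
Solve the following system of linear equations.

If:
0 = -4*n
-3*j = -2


Then:
j = 2/3
n = 0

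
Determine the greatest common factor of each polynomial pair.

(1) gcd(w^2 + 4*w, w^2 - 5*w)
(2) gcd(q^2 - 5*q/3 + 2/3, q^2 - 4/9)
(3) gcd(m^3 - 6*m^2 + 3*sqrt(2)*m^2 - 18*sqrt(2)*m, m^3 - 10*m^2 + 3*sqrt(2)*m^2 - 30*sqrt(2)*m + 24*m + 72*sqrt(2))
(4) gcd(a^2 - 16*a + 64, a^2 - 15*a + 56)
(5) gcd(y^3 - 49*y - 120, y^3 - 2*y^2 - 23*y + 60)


(1) = w
(2) = gcd((q - 1)*(q - 2/3), (q - 2/3)*(q + 2/3)) = q - 2/3
(3) = gcd(m*(m - 6)*(m + 3*sqrt(2)), (m - 6)*(m - 4)*(m + 3*sqrt(2))) = m^2 + m*(-6 + 3*sqrt(2)) - 18*sqrt(2)
(4) = gcd((a - 8)^2, (a - 8)*(a - 7)) = a - 8
(5) = gcd((y - 8)*(y + 3)*(y + 5), (y - 4)*(y - 3)*(y + 5)) = y + 5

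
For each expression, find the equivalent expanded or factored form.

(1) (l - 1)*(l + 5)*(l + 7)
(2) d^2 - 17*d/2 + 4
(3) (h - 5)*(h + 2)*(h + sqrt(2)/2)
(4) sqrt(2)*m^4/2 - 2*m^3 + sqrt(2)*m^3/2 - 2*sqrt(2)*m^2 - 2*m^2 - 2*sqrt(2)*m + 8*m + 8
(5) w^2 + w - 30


(1) = l^3 + 11*l^2 + 23*l - 35
(2) = (d - 8)*(d - 1/2)
(3) = h^3 - 3*h^2 + sqrt(2)*h^2/2 - 10*h - 3*sqrt(2)*h/2 - 5*sqrt(2)
(4) = (m/2 + 1)*(m - 2)*(m - 2*sqrt(2))*(sqrt(2)*m + sqrt(2))
(5) = (w - 5)*(w + 6)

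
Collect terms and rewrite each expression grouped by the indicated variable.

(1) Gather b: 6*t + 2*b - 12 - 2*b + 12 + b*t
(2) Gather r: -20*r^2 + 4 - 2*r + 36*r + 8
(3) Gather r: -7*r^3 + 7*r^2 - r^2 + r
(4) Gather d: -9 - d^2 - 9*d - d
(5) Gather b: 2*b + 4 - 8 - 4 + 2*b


(1) = b*t + 6*t
(2) = -20*r^2 + 34*r + 12
(3) = -7*r^3 + 6*r^2 + r
(4) = -d^2 - 10*d - 9
(5) = 4*b - 8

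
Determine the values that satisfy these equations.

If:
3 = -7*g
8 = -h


Then:
g = -3/7
h = -8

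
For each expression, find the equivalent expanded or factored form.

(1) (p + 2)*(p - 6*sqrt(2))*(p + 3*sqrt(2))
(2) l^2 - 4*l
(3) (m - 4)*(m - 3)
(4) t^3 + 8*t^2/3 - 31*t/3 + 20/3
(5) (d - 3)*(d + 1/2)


(1) = p^3 - 3*sqrt(2)*p^2 + 2*p^2 - 36*p - 6*sqrt(2)*p - 72
(2) = l*(l - 4)
(3) = m^2 - 7*m + 12
(4) = (t - 4/3)*(t - 1)*(t + 5)
(5) = d^2 - 5*d/2 - 3/2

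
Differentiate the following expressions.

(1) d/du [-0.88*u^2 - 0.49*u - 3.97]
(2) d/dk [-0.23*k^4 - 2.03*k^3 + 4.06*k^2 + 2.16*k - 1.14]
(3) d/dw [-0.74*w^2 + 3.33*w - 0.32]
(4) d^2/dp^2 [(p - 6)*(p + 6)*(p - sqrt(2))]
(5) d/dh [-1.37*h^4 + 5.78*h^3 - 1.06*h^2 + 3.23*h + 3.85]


(1) = -1.76*u - 0.49
(2) = -0.92*k^3 - 6.09*k^2 + 8.12*k + 2.16
(3) = 3.33 - 1.48*w
(4) = 6*p - 2*sqrt(2)
(5) = -5.48*h^3 + 17.34*h^2 - 2.12*h + 3.23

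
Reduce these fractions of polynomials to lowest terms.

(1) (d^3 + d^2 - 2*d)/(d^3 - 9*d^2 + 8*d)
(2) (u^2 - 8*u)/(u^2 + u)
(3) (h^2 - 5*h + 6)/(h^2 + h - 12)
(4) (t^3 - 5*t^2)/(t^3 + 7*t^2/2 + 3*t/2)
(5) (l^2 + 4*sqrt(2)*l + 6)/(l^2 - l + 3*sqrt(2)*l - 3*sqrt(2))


(1) = (d + 2)/(d - 8)
(2) = (u - 8)/(u + 1)
(3) = (h - 2)/(h + 4)
(4) = (2*t^2 - 10*t)/(2*t^2 + 7*t + 3)
(5) = (l + sqrt(2))/(l - 1)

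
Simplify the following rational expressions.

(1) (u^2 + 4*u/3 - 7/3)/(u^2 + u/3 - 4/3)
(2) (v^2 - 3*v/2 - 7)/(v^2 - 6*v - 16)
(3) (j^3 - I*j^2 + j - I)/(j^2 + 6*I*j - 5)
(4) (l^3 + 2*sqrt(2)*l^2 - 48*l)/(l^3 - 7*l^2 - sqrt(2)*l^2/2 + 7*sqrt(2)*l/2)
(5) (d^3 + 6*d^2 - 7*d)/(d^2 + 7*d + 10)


(1) = (3*u + 7)/(3*u + 4)
(2) = (2*v - 7)/(2*v - 16)
(3) = (j^2 - 2*I*j - 1)/(j + 5*I)
(4) = (2*l^2 + 4*sqrt(2)*l - 96)/(2*l^2 + l*(-14 - sqrt(2)) + 7*sqrt(2))
(5) = (d^3 + 6*d^2 - 7*d)/(d^2 + 7*d + 10)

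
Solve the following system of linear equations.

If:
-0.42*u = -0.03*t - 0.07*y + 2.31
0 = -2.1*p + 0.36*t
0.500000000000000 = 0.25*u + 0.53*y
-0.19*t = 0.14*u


Then:
p = 0.60
t = 3.48
u = -4.72
y = 3.17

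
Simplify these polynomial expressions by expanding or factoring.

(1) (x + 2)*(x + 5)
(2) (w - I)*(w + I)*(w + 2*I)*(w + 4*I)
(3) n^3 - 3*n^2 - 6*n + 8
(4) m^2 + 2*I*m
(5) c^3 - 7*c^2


(1) = x^2 + 7*x + 10
(2) = w^4 + 6*I*w^3 - 7*w^2 + 6*I*w - 8
(3) = (n - 4)*(n - 1)*(n + 2)
(4) = m*(m + 2*I)
(5) = c^2*(c - 7)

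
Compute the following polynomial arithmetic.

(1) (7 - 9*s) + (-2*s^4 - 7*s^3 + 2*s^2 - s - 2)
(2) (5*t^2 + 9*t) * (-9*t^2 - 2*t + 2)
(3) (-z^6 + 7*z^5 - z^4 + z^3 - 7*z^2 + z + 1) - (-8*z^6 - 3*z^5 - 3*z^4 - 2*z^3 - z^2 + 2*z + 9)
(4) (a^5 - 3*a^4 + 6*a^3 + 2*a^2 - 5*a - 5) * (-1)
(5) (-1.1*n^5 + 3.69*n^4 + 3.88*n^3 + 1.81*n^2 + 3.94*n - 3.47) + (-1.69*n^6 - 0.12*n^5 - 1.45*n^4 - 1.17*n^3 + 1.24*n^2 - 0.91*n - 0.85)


(1) = -2*s^4 - 7*s^3 + 2*s^2 - 10*s + 5
(2) = -45*t^4 - 91*t^3 - 8*t^2 + 18*t
(3) = 7*z^6 + 10*z^5 + 2*z^4 + 3*z^3 - 6*z^2 - z - 8
(4) = -a^5 + 3*a^4 - 6*a^3 - 2*a^2 + 5*a + 5
(5) = -1.69*n^6 - 1.22*n^5 + 2.24*n^4 + 2.71*n^3 + 3.05*n^2 + 3.03*n - 4.32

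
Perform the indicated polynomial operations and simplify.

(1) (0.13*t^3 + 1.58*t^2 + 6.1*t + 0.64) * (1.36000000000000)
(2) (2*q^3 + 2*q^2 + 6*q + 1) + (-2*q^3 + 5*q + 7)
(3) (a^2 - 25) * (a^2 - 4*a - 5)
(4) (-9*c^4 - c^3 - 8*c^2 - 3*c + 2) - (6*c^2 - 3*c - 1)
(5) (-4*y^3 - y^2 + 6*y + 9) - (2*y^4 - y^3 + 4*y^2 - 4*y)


(1) = 0.1768*t^3 + 2.1488*t^2 + 8.296*t + 0.8704
(2) = 2*q^2 + 11*q + 8
(3) = a^4 - 4*a^3 - 30*a^2 + 100*a + 125
(4) = -9*c^4 - c^3 - 14*c^2 + 3
(5) = -2*y^4 - 3*y^3 - 5*y^2 + 10*y + 9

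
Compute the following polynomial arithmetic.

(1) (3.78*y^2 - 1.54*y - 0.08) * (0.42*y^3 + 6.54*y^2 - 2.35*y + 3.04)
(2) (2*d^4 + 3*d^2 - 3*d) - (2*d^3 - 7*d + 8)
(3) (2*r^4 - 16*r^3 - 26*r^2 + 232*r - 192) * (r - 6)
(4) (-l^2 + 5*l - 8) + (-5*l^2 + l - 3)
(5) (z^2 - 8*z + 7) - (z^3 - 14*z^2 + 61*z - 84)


(1) = 1.5876*y^5 + 24.0744*y^4 - 18.9882*y^3 + 14.587*y^2 - 4.4936*y - 0.2432
(2) = 2*d^4 - 2*d^3 + 3*d^2 + 4*d - 8
(3) = 2*r^5 - 28*r^4 + 70*r^3 + 388*r^2 - 1584*r + 1152
(4) = -6*l^2 + 6*l - 11
(5) = -z^3 + 15*z^2 - 69*z + 91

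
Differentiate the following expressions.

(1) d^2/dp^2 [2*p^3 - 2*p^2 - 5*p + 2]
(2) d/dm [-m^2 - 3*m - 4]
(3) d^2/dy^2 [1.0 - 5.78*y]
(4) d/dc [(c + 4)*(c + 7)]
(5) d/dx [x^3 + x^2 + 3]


(1) = 12*p - 4
(2) = -2*m - 3
(3) = 0
(4) = 2*c + 11
(5) = x*(3*x + 2)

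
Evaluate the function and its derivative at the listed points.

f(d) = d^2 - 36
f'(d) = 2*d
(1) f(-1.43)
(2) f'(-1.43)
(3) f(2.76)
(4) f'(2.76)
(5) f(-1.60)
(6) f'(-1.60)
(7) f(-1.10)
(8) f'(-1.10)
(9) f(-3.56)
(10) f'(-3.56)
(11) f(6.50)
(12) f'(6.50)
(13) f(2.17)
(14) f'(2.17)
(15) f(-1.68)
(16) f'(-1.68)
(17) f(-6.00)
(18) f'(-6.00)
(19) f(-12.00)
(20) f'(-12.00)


(1) = -33.96
(2) = -2.86
(3) = -28.38
(4) = 5.52
(5) = -33.44
(6) = -3.20
(7) = -34.79
(8) = -2.20
(9) = -23.33
(10) = -7.12
(11) = 6.25
(12) = 13.00
(13) = -31.29
(14) = 4.34
(15) = -33.18
(16) = -3.36
(17) = 0.00
(18) = -12.00
(19) = 108.00
(20) = -24.00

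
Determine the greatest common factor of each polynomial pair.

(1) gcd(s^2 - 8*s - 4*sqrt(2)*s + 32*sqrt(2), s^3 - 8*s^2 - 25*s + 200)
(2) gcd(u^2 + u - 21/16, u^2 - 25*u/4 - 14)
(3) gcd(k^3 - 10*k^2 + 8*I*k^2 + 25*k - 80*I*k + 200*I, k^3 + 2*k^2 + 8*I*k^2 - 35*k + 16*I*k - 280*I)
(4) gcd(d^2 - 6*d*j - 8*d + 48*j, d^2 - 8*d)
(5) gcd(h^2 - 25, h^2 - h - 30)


(1) = gcd((s - 8)*(s - 4*sqrt(2)), (s - 8)*(s - 5)*(s + 5)) = s - 8
(2) = u + 7/4
(3) = gcd((k - 5)^2*(k + 8*I), (k - 5)*(k + 7)*(k + 8*I)) = k^2 + k*(-5 + 8*I) - 40*I
(4) = gcd((d - 8)*(d - 6*j), d*(d - 8)) = d - 8
(5) = gcd((h - 5)*(h + 5), (h - 6)*(h + 5)) = h + 5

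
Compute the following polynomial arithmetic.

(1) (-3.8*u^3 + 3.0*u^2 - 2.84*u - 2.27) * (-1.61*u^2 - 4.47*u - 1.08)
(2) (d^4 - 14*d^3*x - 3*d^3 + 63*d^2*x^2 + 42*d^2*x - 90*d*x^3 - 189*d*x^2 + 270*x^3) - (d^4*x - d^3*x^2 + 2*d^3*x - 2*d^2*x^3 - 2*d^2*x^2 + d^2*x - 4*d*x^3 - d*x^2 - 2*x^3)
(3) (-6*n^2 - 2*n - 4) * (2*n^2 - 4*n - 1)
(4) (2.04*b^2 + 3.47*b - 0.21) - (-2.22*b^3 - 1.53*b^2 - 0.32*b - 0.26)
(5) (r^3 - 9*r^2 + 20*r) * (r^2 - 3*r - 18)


(1) = 6.118*u^5 + 12.156*u^4 - 4.7336*u^3 + 13.1095*u^2 + 13.2141*u + 2.4516
(2) = -d^4*x + d^4 + d^3*x^2 - 16*d^3*x - 3*d^3 + 2*d^2*x^3 + 65*d^2*x^2 + 41*d^2*x - 86*d*x^3 - 188*d*x^2 + 272*x^3
(3) = -12*n^4 + 20*n^3 + 6*n^2 + 18*n + 4
(4) = 2.22*b^3 + 3.57*b^2 + 3.79*b + 0.05
(5) = r^5 - 12*r^4 + 29*r^3 + 102*r^2 - 360*r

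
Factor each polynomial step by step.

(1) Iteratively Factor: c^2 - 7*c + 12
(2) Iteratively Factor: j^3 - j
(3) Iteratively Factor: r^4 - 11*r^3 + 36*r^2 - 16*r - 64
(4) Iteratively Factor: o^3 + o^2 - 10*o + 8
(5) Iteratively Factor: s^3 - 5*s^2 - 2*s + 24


(1) = (c - 3)*(c - 4)
(2) = (j - 1)*(j^2 + j) = (j - 1)*(j + 1)*(j)
(3) = (r + 1)*(r^3 - 12*r^2 + 48*r - 64) = (r - 4)*(r + 1)*(r^2 - 8*r + 16) = (r - 4)^2*(r + 1)*(r - 4)
(4) = (o - 2)*(o^2 + 3*o - 4) = (o - 2)*(o - 1)*(o + 4)
(5) = (s + 2)*(s^2 - 7*s + 12) = (s - 4)*(s + 2)*(s - 3)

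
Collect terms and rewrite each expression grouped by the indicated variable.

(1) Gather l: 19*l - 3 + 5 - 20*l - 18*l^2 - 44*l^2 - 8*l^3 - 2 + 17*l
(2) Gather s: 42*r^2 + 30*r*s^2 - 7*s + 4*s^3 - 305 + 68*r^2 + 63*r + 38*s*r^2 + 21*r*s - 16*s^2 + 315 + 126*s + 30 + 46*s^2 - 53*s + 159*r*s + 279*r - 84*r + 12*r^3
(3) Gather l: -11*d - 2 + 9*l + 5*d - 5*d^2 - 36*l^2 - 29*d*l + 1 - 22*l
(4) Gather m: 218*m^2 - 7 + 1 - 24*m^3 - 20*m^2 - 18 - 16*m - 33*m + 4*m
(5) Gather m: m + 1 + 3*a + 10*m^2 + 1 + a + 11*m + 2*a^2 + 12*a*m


(1) = -8*l^3 - 62*l^2 + 16*l
(2) = 12*r^3 + 110*r^2 + 258*r + 4*s^3 + s^2*(30*r + 30) + s*(38*r^2 + 180*r + 66) + 40
(3) = -5*d^2 - 6*d - 36*l^2 + l*(-29*d - 13) - 1
(4) = -24*m^3 + 198*m^2 - 45*m - 24
(5) = 2*a^2 + 4*a + 10*m^2 + m*(12*a + 12) + 2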